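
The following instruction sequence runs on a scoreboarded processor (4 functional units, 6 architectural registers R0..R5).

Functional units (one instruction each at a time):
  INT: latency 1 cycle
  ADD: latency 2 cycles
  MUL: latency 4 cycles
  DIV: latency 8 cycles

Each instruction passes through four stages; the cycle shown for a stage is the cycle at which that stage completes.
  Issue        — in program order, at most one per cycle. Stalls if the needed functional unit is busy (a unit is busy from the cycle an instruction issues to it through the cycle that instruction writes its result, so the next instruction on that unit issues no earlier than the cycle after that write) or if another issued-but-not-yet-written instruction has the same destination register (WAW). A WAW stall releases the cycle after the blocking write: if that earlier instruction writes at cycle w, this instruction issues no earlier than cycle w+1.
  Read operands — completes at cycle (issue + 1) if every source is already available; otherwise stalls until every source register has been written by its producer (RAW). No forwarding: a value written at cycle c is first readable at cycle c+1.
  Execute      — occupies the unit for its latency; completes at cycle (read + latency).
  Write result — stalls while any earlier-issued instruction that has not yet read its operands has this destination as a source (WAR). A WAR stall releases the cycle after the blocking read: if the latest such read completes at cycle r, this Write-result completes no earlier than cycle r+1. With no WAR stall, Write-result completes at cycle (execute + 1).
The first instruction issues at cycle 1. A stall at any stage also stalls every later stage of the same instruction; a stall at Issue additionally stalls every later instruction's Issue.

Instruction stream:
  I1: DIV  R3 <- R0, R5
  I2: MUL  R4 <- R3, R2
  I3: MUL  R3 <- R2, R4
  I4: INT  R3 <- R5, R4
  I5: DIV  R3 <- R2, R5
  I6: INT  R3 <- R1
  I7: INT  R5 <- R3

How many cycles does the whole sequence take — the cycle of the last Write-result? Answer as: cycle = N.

[1] I1 issues→DIV
[2] I1 reads | I2 issues→MUL
[10] I1 exec-done
[11] I1 writes R3
[12] I2 reads
[16] I2 exec-done
[17] I2 writes R4
[18] I3 issues→MUL
[19] I3 reads
[23] I3 exec-done
[24] I3 writes R3
[25] I4 issues→INT
[26] I4 reads
[27] I4 exec-done
[28] I4 writes R3
[29] I5 issues→DIV
[30] I5 reads
[38] I5 exec-done
[39] I5 writes R3
[40] I6 issues→INT
[41] I6 reads
[42] I6 exec-done
[43] I6 writes R3
[44] I7 issues→INT
[45] I7 reads
[46] I7 exec-done
[47] I7 writes R5

cycle = 47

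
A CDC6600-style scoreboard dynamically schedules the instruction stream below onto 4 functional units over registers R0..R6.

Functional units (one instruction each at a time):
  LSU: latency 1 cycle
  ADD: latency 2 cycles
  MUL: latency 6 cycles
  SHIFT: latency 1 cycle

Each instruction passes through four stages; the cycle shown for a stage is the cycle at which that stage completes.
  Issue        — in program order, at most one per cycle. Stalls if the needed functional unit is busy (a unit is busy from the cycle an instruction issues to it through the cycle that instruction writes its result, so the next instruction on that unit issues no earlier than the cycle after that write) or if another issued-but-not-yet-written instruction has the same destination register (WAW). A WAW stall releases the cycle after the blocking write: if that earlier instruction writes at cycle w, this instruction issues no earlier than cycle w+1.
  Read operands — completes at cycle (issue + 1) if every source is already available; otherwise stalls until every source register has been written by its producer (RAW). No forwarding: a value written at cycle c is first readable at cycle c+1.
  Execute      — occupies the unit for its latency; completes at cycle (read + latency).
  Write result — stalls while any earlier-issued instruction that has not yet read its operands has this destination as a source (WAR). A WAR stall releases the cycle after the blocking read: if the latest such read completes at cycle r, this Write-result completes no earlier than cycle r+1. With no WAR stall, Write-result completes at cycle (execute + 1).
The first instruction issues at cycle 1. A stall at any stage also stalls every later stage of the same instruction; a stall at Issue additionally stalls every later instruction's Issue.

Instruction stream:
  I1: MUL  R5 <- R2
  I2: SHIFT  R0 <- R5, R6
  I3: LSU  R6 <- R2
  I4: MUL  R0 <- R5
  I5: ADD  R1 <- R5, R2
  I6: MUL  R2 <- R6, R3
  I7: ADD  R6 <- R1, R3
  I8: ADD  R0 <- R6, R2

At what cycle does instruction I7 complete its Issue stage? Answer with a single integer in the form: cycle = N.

[1] I1→MUL
[2] I1 RO | I2→SHIFT
[3] I3→LSU
[4] I3 RO
[5] I3 EX
[8] I1 EX
[9] I1 WR R5
[10] I2 RO
[11] I2 EX | I3 WR R6
[12] I2 WR R0
[13] I4→MUL
[14] I4 RO | I5→ADD
[15] I5 RO
[17] I5 EX
[18] I5 WR R1
[20] I4 EX
[21] I4 WR R0
[22] I6→MUL
[23] I6 RO | I7→ADD
[24] I7 RO
[26] I7 EX
[27] I7 WR R6
[28] I8→ADD
[29] I6 EX
[30] I6 WR R2
[31] I8 RO
[33] I8 EX
[34] I8 WR R0

cycle = 23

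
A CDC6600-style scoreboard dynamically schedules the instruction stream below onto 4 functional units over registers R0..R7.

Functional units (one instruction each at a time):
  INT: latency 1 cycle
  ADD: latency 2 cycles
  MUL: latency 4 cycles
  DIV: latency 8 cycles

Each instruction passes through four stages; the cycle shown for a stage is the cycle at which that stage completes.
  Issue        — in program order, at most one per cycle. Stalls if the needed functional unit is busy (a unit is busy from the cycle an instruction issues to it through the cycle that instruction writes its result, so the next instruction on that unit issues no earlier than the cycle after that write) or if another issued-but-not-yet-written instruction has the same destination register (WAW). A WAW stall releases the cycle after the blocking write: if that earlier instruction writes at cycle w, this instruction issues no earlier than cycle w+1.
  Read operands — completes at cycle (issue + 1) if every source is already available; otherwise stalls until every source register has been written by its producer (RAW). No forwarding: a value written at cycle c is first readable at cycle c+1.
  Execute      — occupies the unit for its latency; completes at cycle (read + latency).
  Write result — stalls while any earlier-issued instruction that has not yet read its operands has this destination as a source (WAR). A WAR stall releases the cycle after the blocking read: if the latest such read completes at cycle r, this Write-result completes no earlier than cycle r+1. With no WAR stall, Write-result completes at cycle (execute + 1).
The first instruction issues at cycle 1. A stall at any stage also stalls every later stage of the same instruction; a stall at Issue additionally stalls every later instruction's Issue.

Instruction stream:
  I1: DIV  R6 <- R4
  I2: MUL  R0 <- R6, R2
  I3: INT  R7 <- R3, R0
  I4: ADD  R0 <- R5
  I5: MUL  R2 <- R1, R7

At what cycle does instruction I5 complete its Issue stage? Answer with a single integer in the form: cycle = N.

c1: I1 issues→DIV
c2: I1 reads | I2 issues→MUL
c3: I3 issues→INT
c10: I1 exec-done
c11: I1 writes R6
c12: I2 reads
c16: I2 exec-done
c17: I2 writes R0
c18: I3 reads | I4 issues→ADD
c19: I3 exec-done | I4 reads | I5 issues→MUL
c20: I3 writes R7
c21: I4 exec-done | I5 reads
c22: I4 writes R0
c25: I5 exec-done
c26: I5 writes R2

cycle = 19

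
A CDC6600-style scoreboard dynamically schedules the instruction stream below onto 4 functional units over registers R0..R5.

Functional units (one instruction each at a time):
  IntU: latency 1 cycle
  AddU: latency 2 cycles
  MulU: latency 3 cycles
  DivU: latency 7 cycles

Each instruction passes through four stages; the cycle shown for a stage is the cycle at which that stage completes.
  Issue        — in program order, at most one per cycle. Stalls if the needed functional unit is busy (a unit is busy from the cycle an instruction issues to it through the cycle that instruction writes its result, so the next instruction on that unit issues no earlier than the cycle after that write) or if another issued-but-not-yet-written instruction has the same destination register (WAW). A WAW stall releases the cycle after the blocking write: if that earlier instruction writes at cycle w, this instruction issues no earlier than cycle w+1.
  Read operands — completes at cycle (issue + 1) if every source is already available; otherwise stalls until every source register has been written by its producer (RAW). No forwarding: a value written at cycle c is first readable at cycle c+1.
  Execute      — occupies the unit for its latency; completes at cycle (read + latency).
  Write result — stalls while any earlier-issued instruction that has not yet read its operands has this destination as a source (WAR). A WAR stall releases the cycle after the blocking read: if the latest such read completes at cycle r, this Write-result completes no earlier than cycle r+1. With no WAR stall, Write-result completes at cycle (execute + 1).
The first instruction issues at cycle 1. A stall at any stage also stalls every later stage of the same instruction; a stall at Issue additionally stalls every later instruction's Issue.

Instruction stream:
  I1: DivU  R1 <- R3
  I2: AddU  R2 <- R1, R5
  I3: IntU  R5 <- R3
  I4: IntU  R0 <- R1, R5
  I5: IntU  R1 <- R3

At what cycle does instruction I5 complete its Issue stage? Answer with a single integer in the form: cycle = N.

cycle = 17

[1] I1 issues→DivU
[2] I1 reads | I2 issues→AddU
[3] I3 issues→IntU
[4] I3 reads
[5] I3 exec-done
[9] I1 exec-done
[10] I1 writes R1
[11] I2 reads
[12] I3 writes R5
[13] I2 exec-done | I4 issues→IntU
[14] I2 writes R2 | I4 reads
[15] I4 exec-done
[16] I4 writes R0
[17] I5 issues→IntU
[18] I5 reads
[19] I5 exec-done
[20] I5 writes R1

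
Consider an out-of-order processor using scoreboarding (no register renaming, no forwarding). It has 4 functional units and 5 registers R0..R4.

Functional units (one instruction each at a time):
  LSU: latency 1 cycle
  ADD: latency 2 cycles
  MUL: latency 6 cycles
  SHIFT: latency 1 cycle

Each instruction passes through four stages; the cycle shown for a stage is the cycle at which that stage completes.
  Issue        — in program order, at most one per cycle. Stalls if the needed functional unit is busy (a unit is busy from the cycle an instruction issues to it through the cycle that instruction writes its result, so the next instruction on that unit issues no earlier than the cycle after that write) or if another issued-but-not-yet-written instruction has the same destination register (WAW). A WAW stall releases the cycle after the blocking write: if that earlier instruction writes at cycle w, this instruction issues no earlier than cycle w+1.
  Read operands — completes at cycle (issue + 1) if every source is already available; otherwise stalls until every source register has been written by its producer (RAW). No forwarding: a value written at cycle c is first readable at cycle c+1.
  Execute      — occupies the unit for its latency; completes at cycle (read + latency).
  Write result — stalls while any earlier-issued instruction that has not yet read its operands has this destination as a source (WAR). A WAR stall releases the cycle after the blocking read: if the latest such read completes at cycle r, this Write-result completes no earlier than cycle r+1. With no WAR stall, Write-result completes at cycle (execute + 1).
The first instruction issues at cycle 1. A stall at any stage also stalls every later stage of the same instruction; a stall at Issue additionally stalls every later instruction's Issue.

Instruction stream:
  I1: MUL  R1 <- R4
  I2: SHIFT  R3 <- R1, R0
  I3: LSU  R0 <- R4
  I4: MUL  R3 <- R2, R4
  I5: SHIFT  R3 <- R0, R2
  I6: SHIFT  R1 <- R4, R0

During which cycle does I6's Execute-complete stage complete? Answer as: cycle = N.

cycle = 28

t=1  issue I1 (MUL)
t=2  I1 read-ops · issue I2 (SHIFT)
t=3  issue I3 (LSU)
t=4  I3 read-ops
t=5  I3 finished on LSU
t=8  I1 finished on MUL
t=9  I1→R1
t=10  I2 read-ops
t=11  I2 finished on SHIFT · I3→R0
t=12  I2→R3
t=13  issue I4 (MUL)
t=14  I4 read-ops
t=20  I4 finished on MUL
t=21  I4→R3
t=22  issue I5 (SHIFT)
t=23  I5 read-ops
t=24  I5 finished on SHIFT
t=25  I5→R3
t=26  issue I6 (SHIFT)
t=27  I6 read-ops
t=28  I6 finished on SHIFT
t=29  I6→R1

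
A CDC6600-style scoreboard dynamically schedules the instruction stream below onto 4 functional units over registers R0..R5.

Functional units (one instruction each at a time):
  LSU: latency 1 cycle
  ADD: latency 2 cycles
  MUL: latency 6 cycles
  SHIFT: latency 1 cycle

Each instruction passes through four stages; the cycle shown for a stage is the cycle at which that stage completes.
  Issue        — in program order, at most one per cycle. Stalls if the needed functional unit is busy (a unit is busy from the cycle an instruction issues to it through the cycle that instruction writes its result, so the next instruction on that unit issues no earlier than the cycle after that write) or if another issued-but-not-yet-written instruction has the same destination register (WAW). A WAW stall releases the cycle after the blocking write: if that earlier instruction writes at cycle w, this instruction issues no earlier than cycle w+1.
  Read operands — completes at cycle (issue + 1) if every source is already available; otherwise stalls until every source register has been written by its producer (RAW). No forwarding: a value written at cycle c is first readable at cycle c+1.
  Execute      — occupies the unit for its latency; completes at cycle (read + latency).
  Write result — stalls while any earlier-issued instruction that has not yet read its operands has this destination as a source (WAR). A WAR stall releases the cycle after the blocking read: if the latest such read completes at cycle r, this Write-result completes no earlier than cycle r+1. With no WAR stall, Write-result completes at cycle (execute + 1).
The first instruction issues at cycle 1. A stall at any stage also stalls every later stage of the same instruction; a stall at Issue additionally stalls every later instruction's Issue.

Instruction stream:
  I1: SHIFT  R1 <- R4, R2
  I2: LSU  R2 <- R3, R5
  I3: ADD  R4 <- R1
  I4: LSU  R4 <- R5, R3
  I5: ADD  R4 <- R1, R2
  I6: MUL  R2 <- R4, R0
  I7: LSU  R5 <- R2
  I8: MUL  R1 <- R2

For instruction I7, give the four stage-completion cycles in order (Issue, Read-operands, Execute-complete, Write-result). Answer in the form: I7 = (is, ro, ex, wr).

[1] I1 issues→SHIFT
[2] I1 reads, I2 issues→LSU
[3] I1 exec-done, I2 reads, I3 issues→ADD
[4] I1 writes R1, I2 exec-done
[5] I2 writes R2, I3 reads
[7] I3 exec-done
[8] I3 writes R4
[9] I4 issues→LSU
[10] I4 reads
[11] I4 exec-done
[12] I4 writes R4
[13] I5 issues→ADD
[14] I5 reads, I6 issues→MUL
[15] I7 issues→LSU
[16] I5 exec-done
[17] I5 writes R4
[18] I6 reads
[24] I6 exec-done
[25] I6 writes R2
[26] I7 reads, I8 issues→MUL
[27] I7 exec-done, I8 reads
[28] I7 writes R5
[33] I8 exec-done
[34] I8 writes R1

I7 = (15, 26, 27, 28)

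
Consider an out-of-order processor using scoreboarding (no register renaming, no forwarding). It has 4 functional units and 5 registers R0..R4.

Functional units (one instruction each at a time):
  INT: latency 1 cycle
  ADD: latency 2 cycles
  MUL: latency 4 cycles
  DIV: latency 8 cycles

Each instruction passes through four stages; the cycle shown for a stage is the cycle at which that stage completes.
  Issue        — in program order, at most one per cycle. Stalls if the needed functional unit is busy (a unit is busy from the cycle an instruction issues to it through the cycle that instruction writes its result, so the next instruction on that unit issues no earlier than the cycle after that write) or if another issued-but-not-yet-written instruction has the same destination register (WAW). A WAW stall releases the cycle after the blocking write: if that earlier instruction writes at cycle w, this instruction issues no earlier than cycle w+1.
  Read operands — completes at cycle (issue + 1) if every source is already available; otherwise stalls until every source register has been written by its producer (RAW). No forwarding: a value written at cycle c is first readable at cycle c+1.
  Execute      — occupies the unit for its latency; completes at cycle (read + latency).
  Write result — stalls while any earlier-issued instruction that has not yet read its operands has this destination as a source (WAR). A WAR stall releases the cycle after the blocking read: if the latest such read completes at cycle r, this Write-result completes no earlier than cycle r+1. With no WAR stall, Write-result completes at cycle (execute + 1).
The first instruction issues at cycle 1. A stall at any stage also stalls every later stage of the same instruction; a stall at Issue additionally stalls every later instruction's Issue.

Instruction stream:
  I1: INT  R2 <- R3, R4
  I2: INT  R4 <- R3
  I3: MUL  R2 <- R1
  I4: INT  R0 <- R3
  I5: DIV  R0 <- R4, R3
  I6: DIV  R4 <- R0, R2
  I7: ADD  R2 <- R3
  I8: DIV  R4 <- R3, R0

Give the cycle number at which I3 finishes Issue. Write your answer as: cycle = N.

I1  is:1  ro:2  ex:3  wr:4
I2  is:5  ro:6  ex:7  wr:8  — struct: INT busy until I1 writes@4
I3  is:6  ro:7  ex:11  wr:12
I4  is:9  ro:10  ex:11  wr:12  — struct: INT busy until I2 writes@8
I5  is:13  ro:14  ex:22  wr:23  — WAW R0: wait I4 write@12
I6  is:24  ro:25  ex:33  wr:34  — struct: DIV busy until I5 writes@23
I7  is:25  ro:26  ex:28  wr:29
I8  is:35  ro:36  ex:44  wr:45  — struct: DIV busy until I6 writes@34

cycle = 6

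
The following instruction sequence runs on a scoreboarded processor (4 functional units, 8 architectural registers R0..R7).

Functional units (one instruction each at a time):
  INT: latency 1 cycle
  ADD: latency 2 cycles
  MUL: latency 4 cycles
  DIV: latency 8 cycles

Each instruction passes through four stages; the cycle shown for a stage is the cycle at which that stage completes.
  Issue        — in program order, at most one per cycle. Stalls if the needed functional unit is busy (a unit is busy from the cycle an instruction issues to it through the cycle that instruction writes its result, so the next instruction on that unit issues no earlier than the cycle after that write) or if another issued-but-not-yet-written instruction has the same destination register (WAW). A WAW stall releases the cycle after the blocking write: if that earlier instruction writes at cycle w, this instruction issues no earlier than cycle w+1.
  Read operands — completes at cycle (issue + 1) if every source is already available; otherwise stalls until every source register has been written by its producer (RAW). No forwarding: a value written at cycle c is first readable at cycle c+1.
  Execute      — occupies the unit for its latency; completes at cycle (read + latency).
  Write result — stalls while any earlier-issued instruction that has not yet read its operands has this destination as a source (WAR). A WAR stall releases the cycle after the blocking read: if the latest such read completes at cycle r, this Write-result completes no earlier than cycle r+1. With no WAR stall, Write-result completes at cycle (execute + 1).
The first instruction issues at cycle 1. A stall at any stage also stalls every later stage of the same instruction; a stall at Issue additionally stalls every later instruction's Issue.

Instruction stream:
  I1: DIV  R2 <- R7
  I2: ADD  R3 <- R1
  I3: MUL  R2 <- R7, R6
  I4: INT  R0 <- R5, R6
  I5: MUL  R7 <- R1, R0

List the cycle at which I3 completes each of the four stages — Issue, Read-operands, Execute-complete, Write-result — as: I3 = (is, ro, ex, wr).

[I1] 1/2/10/11
[I2] 2/3/5/6
[I3] 12/13/17/18  (WAW R2: wait I1 write@11)
[I4] 13/14/15/16
[I5] 19/20/24/25  (struct: MUL busy until I3 writes@18)

I3 = (12, 13, 17, 18)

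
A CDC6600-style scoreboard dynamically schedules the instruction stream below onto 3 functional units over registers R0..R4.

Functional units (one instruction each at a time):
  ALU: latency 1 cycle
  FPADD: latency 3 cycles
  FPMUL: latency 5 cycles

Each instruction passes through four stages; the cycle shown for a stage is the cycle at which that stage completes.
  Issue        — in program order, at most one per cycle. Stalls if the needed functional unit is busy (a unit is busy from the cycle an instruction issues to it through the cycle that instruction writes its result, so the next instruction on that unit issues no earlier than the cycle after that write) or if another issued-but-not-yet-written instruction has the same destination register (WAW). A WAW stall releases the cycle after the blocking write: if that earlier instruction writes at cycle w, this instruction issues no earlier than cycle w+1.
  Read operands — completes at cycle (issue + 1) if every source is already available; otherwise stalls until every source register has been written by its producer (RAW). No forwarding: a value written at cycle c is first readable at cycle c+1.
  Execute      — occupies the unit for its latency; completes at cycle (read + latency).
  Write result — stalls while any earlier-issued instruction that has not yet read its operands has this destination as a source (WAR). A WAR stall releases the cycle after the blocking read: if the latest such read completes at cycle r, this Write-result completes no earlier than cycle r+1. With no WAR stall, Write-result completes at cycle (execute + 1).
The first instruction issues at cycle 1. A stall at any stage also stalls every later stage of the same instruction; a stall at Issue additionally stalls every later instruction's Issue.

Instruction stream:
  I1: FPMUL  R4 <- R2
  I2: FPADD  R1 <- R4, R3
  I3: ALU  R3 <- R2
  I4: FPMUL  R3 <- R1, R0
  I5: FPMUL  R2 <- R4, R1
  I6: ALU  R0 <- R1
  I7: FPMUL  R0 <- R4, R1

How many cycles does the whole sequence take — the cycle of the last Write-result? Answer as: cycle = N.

cycle = 36

I1: IS=1 RO=2 EX=7 WR=8
I2: IS=2 RO=9 EX=12 WR=13  [RAW R4: wait I1 write@8]
I3: IS=3 RO=4 EX=5 WR=10  [WAR R3: wait I2 read@9]
I4: IS=11 RO=14 EX=19 WR=20  [WAW R3: wait I3 write@10; RAW R1: wait I2 write@13]
I5: IS=21 RO=22 EX=27 WR=28  [struct: FPMUL busy until I4 writes@20]
I6: IS=22 RO=23 EX=24 WR=25
I7: IS=29 RO=30 EX=35 WR=36  [struct: FPMUL busy until I5 writes@28]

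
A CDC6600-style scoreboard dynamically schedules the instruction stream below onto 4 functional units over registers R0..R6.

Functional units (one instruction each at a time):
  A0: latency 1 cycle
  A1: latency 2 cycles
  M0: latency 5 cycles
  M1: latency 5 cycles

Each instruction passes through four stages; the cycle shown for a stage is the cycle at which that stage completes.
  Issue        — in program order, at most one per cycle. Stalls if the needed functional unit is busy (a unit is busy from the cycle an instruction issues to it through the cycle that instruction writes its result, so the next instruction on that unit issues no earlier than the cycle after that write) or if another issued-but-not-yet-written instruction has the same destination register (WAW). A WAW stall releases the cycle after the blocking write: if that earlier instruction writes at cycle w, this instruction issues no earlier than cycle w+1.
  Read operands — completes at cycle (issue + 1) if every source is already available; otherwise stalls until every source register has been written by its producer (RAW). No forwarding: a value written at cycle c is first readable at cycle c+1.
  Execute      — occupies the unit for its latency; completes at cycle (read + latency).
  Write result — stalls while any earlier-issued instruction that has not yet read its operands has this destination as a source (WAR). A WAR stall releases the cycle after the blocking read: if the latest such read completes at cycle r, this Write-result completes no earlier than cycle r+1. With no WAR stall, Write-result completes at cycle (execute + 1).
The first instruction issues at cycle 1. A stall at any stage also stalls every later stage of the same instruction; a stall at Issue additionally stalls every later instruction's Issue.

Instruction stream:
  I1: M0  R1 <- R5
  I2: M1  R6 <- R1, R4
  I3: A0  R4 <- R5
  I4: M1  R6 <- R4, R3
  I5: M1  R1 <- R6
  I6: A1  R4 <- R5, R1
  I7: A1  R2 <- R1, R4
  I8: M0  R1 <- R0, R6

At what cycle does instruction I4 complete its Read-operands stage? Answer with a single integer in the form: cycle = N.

t=1  I1 dispatched to M0
t=2  I1 operands ready · I2 dispatched to M1
t=3  I3 dispatched to A0
t=4  I3 operands ready
t=5  I3 complete
t=7  I1 complete
t=8  R1←I1
t=9  I2 operands ready
t=10  R4←I3
t=14  I2 complete
t=15  R6←I2
t=16  I4 dispatched to M1
t=17  I4 operands ready
t=22  I4 complete
t=23  R6←I4
t=24  I5 dispatched to M1
t=25  I5 operands ready · I6 dispatched to A1
t=30  I5 complete
t=31  R1←I5
t=32  I6 operands ready
t=34  I6 complete
t=35  R4←I6
t=36  I7 dispatched to A1
t=37  I7 operands ready · I8 dispatched to M0
t=38  I8 operands ready
t=39  I7 complete
t=40  R2←I7
t=43  I8 complete
t=44  R1←I8

cycle = 17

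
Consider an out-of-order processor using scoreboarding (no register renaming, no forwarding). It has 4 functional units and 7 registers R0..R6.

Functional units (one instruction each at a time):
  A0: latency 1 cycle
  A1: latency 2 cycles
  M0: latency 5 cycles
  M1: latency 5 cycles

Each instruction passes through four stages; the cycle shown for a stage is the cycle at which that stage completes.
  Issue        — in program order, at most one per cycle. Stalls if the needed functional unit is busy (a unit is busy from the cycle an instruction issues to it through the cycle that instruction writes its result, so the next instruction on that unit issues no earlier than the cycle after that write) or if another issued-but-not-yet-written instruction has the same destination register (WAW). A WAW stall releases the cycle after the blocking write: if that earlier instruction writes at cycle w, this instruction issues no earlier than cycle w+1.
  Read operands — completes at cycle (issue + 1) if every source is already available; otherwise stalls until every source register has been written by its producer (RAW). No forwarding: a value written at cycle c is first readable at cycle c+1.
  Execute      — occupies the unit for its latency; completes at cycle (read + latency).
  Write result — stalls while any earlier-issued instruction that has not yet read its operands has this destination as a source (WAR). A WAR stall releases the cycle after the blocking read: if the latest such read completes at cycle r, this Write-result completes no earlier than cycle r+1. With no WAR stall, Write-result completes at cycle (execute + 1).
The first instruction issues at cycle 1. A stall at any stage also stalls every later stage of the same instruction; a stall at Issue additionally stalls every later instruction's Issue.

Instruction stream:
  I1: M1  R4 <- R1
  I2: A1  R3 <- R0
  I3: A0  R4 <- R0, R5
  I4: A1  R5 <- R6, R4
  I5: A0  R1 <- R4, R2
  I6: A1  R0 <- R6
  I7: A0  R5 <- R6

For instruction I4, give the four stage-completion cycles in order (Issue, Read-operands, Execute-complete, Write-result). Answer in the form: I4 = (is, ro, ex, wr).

I4 = (10, 13, 15, 16)

cycle 1: I1→M1
cycle 2: I1 RO | I2→A1
cycle 3: I2 RO
cycle 5: I2 EX
cycle 6: I2 WR R3
cycle 7: I1 EX
cycle 8: I1 WR R4
cycle 9: I3→A0
cycle 10: I3 RO | I4→A1
cycle 11: I3 EX
cycle 12: I3 WR R4
cycle 13: I4 RO | I5→A0
cycle 14: I5 RO
cycle 15: I4 EX | I5 EX
cycle 16: I4 WR R5 | I5 WR R1
cycle 17: I6→A1
cycle 18: I6 RO | I7→A0
cycle 19: I7 RO
cycle 20: I6 EX | I7 EX
cycle 21: I6 WR R0 | I7 WR R5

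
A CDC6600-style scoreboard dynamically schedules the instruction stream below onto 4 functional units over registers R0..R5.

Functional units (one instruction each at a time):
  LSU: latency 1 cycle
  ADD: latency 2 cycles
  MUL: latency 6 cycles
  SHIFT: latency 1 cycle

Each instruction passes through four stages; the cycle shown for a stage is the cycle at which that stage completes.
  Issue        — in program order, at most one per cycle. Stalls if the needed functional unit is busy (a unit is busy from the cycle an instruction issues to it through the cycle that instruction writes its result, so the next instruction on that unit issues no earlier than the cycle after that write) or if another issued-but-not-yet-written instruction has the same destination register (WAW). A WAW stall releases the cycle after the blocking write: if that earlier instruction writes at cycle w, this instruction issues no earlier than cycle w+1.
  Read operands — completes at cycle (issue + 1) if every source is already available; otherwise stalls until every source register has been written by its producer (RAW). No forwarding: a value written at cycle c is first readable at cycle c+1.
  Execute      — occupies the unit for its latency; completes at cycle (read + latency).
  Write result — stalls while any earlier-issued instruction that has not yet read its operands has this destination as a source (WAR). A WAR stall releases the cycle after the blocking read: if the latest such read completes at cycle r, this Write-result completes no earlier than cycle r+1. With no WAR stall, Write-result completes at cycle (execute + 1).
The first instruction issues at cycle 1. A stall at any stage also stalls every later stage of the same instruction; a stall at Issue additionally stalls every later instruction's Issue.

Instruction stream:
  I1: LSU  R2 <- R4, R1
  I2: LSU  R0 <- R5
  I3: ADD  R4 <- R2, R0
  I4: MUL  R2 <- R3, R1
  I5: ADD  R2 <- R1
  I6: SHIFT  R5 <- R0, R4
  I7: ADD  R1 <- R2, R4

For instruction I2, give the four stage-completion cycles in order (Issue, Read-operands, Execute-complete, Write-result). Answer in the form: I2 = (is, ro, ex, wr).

I2 = (5, 6, 7, 8)

  I1 | 1 | 2 | 3 | 4
  I2 | 5 | 6 | 7 | 8   struct: LSU busy until I1 writes@4
  I3 | 6 | 9 | 11 | 12   RAW R0: wait I2 write@8
  I4 | 7 | 8 | 14 | 15
  I5 | 16 | 17 | 19 | 20   WAW R2: wait I4 write@15
  I6 | 17 | 18 | 19 | 20
  I7 | 21 | 22 | 24 | 25   struct: ADD busy until I5 writes@20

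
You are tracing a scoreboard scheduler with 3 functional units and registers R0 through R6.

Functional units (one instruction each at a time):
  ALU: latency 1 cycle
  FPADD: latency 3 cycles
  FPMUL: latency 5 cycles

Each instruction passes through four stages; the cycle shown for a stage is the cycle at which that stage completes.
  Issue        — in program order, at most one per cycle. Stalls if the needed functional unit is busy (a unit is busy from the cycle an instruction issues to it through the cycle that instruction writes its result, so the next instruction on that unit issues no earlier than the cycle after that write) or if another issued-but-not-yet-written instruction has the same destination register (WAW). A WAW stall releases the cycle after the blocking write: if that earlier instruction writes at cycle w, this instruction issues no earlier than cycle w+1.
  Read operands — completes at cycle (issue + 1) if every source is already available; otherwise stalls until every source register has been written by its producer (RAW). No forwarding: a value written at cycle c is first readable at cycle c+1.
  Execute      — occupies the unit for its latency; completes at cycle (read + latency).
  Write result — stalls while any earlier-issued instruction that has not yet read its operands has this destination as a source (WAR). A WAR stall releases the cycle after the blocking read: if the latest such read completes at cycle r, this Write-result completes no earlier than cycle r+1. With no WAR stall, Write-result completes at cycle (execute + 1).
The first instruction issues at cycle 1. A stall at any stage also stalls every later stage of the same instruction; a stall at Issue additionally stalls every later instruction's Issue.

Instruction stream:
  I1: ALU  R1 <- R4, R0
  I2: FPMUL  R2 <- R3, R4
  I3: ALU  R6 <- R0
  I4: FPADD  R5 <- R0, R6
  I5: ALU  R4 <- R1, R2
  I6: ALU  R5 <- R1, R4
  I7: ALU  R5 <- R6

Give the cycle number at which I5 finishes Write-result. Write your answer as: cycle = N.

[1] I1 issues→ALU
[2] I1 reads, I2 issues→FPMUL
[3] I1 exec-done, I2 reads
[4] I1 writes R1
[5] I3 issues→ALU
[6] I3 reads, I4 issues→FPADD
[7] I3 exec-done
[8] I2 exec-done, I3 writes R6
[9] I2 writes R2, I4 reads, I5 issues→ALU
[10] I5 reads
[11] I5 exec-done
[12] I4 exec-done, I5 writes R4
[13] I4 writes R5
[14] I6 issues→ALU
[15] I6 reads
[16] I6 exec-done
[17] I6 writes R5
[18] I7 issues→ALU
[19] I7 reads
[20] I7 exec-done
[21] I7 writes R5

cycle = 12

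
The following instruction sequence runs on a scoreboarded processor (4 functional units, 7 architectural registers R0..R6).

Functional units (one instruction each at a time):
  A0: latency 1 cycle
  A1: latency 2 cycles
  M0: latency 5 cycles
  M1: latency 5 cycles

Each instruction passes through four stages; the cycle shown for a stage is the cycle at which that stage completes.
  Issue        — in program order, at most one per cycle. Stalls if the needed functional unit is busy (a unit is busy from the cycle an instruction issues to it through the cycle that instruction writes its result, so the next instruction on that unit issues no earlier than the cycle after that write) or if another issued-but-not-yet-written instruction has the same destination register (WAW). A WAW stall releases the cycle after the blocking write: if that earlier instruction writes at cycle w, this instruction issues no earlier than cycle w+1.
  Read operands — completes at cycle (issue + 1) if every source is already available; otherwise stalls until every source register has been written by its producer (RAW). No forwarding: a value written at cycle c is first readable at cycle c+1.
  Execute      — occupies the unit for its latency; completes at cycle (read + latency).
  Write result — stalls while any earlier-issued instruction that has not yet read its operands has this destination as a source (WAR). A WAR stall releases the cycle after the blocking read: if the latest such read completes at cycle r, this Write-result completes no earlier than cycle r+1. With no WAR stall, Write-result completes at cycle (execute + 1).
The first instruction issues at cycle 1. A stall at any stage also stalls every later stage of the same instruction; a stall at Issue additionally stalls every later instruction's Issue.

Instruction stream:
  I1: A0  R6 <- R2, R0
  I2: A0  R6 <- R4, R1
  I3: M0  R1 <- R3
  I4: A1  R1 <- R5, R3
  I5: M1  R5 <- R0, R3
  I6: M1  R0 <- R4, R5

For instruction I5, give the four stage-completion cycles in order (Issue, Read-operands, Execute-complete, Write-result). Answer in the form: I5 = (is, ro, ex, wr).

[I1] 1/2/3/4
[I2] 5/6/7/8  (struct: A0 busy until I1 writes@4)
[I3] 6/7/12/13
[I4] 14/15/17/18  (WAW R1: wait I3 write@13)
[I5] 15/16/21/22
[I6] 23/24/29/30  (struct: M1 busy until I5 writes@22)

I5 = (15, 16, 21, 22)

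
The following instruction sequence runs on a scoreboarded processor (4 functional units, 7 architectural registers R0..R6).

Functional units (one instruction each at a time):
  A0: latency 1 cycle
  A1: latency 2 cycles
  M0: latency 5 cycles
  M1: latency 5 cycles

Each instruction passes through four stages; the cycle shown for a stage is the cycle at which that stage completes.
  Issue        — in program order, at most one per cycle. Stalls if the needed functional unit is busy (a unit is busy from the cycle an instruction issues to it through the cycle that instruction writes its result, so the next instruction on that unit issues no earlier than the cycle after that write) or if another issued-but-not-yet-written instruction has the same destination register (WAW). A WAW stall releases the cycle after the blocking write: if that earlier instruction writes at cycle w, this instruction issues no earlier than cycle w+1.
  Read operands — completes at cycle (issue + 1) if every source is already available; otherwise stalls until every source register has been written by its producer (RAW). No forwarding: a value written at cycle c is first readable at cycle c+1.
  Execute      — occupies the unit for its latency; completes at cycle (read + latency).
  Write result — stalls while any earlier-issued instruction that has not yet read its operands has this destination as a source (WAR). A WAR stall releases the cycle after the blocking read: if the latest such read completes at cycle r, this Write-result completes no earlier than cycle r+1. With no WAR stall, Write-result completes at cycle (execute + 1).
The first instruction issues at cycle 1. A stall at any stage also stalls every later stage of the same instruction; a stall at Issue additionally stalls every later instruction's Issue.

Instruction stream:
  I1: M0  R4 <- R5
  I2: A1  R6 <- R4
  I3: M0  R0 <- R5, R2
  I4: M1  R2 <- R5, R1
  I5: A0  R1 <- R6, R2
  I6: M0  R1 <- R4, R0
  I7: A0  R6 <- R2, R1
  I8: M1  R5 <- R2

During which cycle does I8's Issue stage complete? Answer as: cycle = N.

cycle = 23

I1: IS=1 RO=2 EX=7 WR=8
I2: IS=2 RO=9 EX=11 WR=12  [RAW R4: wait I1 write@8]
I3: IS=9 RO=10 EX=15 WR=16  [struct: M0 busy until I1 writes@8]
I4: IS=10 RO=11 EX=16 WR=17
I5: IS=11 RO=18 EX=19 WR=20  [RAW R2: wait I4 write@17]
I6: IS=21 RO=22 EX=27 WR=28  [WAW R1: wait I5 write@20]
I7: IS=22 RO=29 EX=30 WR=31  [RAW R1: wait I6 write@28]
I8: IS=23 RO=24 EX=29 WR=30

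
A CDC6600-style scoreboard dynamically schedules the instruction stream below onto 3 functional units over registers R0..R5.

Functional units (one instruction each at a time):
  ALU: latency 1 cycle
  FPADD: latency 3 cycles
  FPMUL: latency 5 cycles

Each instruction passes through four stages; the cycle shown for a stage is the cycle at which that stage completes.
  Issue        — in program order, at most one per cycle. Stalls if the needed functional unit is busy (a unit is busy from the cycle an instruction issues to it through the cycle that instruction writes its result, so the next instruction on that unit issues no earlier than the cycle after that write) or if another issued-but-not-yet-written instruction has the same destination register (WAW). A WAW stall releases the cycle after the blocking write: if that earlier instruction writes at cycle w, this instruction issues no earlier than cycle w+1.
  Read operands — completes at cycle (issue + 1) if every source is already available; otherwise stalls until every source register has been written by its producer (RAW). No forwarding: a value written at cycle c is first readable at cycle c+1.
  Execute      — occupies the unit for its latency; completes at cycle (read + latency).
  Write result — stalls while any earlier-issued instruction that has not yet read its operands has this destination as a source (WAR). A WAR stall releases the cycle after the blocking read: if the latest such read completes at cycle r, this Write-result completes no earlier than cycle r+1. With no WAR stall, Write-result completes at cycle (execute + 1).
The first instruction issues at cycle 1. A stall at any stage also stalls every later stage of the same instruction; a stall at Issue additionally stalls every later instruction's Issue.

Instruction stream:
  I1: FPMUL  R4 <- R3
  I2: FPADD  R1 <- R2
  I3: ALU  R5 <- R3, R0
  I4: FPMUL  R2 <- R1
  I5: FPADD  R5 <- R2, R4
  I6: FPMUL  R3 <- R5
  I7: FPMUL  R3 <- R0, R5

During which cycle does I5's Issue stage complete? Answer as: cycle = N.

c1: issue I1 (FPMUL)
c2: I1 read-ops; issue I2 (FPADD)
c3: I2 read-ops; issue I3 (ALU)
c4: I3 read-ops
c5: I3 finished on ALU
c6: I2 finished on FPADD; I3→R5
c7: I1 finished on FPMUL; I2→R1
c8: I1→R4
c9: issue I4 (FPMUL)
c10: I4 read-ops; issue I5 (FPADD)
c15: I4 finished on FPMUL
c16: I4→R2
c17: I5 read-ops; issue I6 (FPMUL)
c20: I5 finished on FPADD
c21: I5→R5
c22: I6 read-ops
c27: I6 finished on FPMUL
c28: I6→R3
c29: issue I7 (FPMUL)
c30: I7 read-ops
c35: I7 finished on FPMUL
c36: I7→R3

cycle = 10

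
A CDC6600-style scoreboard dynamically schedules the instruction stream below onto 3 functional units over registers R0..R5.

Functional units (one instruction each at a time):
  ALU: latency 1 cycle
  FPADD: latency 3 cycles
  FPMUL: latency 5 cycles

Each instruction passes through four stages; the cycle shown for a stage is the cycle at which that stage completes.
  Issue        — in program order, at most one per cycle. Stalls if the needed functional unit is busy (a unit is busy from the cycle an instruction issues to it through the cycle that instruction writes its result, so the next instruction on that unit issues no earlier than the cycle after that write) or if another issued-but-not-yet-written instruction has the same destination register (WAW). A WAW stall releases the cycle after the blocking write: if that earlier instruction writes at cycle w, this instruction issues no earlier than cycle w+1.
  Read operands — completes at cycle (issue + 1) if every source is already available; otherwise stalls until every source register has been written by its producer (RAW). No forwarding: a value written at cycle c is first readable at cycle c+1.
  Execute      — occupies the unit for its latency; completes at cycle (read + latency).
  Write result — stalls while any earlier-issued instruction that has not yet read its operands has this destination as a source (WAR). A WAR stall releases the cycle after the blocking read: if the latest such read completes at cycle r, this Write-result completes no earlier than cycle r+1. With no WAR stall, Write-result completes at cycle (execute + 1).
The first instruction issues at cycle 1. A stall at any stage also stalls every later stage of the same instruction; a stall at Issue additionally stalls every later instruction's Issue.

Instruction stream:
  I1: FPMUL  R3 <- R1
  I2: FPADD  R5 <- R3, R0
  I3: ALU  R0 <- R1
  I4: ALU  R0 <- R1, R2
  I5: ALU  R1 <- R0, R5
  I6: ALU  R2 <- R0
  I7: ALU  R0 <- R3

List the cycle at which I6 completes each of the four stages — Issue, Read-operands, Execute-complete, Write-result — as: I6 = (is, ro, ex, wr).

cycle 1: I1→FPMUL
cycle 2: I1 RO; I2→FPADD
cycle 3: I3→ALU
cycle 4: I3 RO
cycle 5: I3 EX
cycle 7: I1 EX
cycle 8: I1 WR R3
cycle 9: I2 RO
cycle 10: I3 WR R0
cycle 11: I4→ALU
cycle 12: I2 EX; I4 RO
cycle 13: I2 WR R5; I4 EX
cycle 14: I4 WR R0
cycle 15: I5→ALU
cycle 16: I5 RO
cycle 17: I5 EX
cycle 18: I5 WR R1
cycle 19: I6→ALU
cycle 20: I6 RO
cycle 21: I6 EX
cycle 22: I6 WR R2
cycle 23: I7→ALU
cycle 24: I7 RO
cycle 25: I7 EX
cycle 26: I7 WR R0

I6 = (19, 20, 21, 22)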